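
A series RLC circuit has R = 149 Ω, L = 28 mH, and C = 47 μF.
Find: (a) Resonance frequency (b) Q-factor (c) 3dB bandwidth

Step 1 — Resonance: ω₀ = 1/√(LC) = 1/√(0.028·4.7e-05) = 871.7 rad/s.
Step 2 — f₀ = ω₀/(2π) = 138.7 Hz.
Step 3 — Series Q: Q = ω₀L/R = 871.7·0.028/149 = 0.1638.
Step 4 — Bandwidth: Δω = ω₀/Q = 5321 rad/s; BW = Δω/(2π) = 846.9 Hz.

(a) f₀ = 138.7 Hz  (b) Q = 0.1638  (c) BW = 846.9 Hz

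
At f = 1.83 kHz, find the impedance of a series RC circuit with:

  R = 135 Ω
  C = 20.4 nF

Step 1 — Angular frequency: ω = 2π·f = 2π·1830 = 1.15e+04 rad/s.
Step 2 — Component impedances:
  R: Z = R = 135 Ω
  C: Z = 1/(jωC) = -j/(ω·C) = 0 - j4263 Ω
Step 3 — Series combination: Z_total = R + C = 135 - j4263 Ω = 4265∠-88.2° Ω.

Z = 135 - j4263 Ω = 4265∠-88.2° Ω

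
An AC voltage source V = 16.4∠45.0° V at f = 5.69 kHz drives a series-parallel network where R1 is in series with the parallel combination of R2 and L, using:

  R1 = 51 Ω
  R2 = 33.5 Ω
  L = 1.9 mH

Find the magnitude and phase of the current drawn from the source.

Step 1 — Angular frequency: ω = 2π·f = 2π·5690 = 3.575e+04 rad/s.
Step 2 — Component impedances:
  R1: Z = R = 51 Ω
  R2: Z = R = 33.5 Ω
  L: Z = jωL = j·3.575e+04·0.0019 = 0 + j67.93 Ω
Step 3 — Parallel branch: R2 || L = 1/(1/R2 + 1/L) = 26.95 + j13.29 Ω.
Step 4 — Series with R1: Z_total = R1 + (R2 || L) = 77.95 + j13.29 Ω = 79.07∠9.7° Ω.
Step 5 — Source phasor: V = 16.4∠45.0° V = 11.6 + j11.6 V.
Step 6 — Ohm's law: I = V / Z_total = (11.6 + j11.6) / (77.95 + j13.29) = 0.1692 + j0.1199 A.
Step 7 — Convert to polar: |I| = 0.2074 A, ∠I = 35.3°.

I = 0.2074∠35.3° A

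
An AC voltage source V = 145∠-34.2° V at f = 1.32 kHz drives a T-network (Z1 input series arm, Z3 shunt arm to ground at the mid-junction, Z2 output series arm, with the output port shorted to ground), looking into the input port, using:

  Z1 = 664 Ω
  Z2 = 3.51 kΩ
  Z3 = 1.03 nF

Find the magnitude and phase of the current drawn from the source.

Step 1 — Angular frequency: ω = 2π·f = 2π·1320 = 8294 rad/s.
Step 2 — Component impedances:
  Z1: Z = R = 664 Ω
  Z2: Z = R = 3510 Ω
  Z3: Z = 1/(jωC) = -j/(ω·C) = 0 - j1.171e+05 Ω
Step 3 — With the output port shorted to ground, the output series arm Z2 runs from the junction to ground; the shunt arm Z3 also runs from the junction to ground. They appear in parallel: Z3 || Z2 = 3507 - j105.2 Ω.
Step 4 — Series with input arm Z1: Z_in = Z1 + (Z3 || Z2) = 4171 - j105.2 Ω = 4172∠-1.4° Ω.
Step 5 — Source phasor: V = 145∠-34.2° V = 119.9 - j81.5 V.
Step 6 — Ohm's law: I = V / Z_total = (119.9 - j81.5) / (4171 - j105.2) = 0.02923 - j0.0188 A.
Step 7 — Convert to polar: |I| = 0.03475 A, ∠I = -32.8°.

I = 0.03475∠-32.8° A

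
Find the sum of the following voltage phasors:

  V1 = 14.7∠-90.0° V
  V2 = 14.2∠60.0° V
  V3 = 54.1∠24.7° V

Step 1 — Convert each phasor to rectangular form:
  V1 = 14.7·(cos(-90.0°) + j·sin(-90.0°)) = 0 - j14.7 V
  V2 = 14.2·(cos(60.0°) + j·sin(60.0°)) = 7.1 + j12.3 V
  V3 = 54.1·(cos(24.7°) + j·sin(24.7°)) = 49.15 + j22.61 V
Step 2 — Sum components: V_total = 56.25 + j20.2 V.
Step 3 — Convert to polar: |V_total| = 59.77 V, ∠V_total = 19.8°.

V_total = 59.77∠19.8° V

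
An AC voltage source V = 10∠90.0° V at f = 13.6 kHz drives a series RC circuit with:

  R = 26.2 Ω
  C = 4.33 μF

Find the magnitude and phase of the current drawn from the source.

Step 1 — Angular frequency: ω = 2π·f = 2π·1.36e+04 = 8.545e+04 rad/s.
Step 2 — Component impedances:
  R: Z = R = 26.2 Ω
  C: Z = 1/(jωC) = -j/(ω·C) = 0 - j2.703 Ω
Step 3 — Series combination: Z_total = R + C = 26.2 - j2.703 Ω = 26.34∠-5.9° Ω.
Step 4 — Source phasor: V = 10∠90.0° V = 0 + j10 V.
Step 5 — Ohm's law: I = V / Z_total = (0 + j10) / (26.2 - j2.703) = -0.03896 + j0.3777 A.
Step 6 — Convert to polar: |I| = 0.3797 A, ∠I = 95.9°.

I = 0.3797∠95.9° A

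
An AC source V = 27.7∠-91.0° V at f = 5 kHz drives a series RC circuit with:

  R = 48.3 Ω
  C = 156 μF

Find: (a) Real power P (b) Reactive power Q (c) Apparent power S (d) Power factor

Step 1 — Angular frequency: ω = 2π·f = 2π·5000 = 3.142e+04 rad/s.
Step 2 — Component impedances:
  R: Z = R = 48.3 Ω
  C: Z = 1/(jωC) = -j/(ω·C) = 0 - j0.204 Ω
Step 3 — Series combination: Z_total = R + C = 48.3 - j0.204 Ω = 48.3∠-0.2° Ω.
Step 4 — Source phasor: V = 27.7∠-91.0° V = -0.4834 - j27.7 V.
Step 5 — Current: I = V / Z = -0.007586 - j0.5734 A = 0.5735∠-90.8° A.
Step 6 — Complex power: S = V·I* = 15.89 - j0.06711 VA.
Step 7 — Real power: P = Re(S) = 15.89 W.
Step 8 — Reactive power: Q = Im(S) = -0.06711 VAR.
Step 9 — Apparent power: |S| = 15.89 VA.
Step 10 — Power factor: PF = P/|S| = 1 (leading).

(a) P = 15.89 W  (b) Q = -0.06711 VAR  (c) S = 15.89 VA  (d) PF = 1 (leading)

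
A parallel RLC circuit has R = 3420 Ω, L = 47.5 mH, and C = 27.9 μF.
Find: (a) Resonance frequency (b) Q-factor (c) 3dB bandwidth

Step 1 — Resonance: ω₀ = 1/√(LC) = 1/√(0.0475·2.79e-05) = 868.7 rad/s.
Step 2 — f₀ = ω₀/(2π) = 138.3 Hz.
Step 3 — Parallel Q: Q = R/(ω₀L) = 3420/(868.7·0.0475) = 82.89.
Step 4 — Bandwidth: Δω = ω₀/Q = 10.48 rad/s; BW = Δω/(2π) = 1.668 Hz.

(a) f₀ = 138.3 Hz  (b) Q = 82.89  (c) BW = 1.668 Hz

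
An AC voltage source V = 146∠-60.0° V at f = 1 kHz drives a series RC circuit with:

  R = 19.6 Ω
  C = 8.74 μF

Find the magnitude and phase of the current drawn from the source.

Step 1 — Angular frequency: ω = 2π·f = 2π·1000 = 6283 rad/s.
Step 2 — Component impedances:
  R: Z = R = 19.6 Ω
  C: Z = 1/(jωC) = -j/(ω·C) = 0 - j18.21 Ω
Step 3 — Series combination: Z_total = R + C = 19.6 - j18.21 Ω = 26.75∠-42.9° Ω.
Step 4 — Source phasor: V = 146∠-60.0° V = 73 - j126.4 V.
Step 5 — Ohm's law: I = V / Z_total = (73 - j126.4) / (19.6 - j18.21) = 5.216 - j1.605 A.
Step 6 — Convert to polar: |I| = 5.457 A, ∠I = -17.1°.

I = 5.457∠-17.1° A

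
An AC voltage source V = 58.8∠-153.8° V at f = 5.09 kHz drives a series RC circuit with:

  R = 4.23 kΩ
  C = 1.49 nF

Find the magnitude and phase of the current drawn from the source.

Step 1 — Angular frequency: ω = 2π·f = 2π·5090 = 3.198e+04 rad/s.
Step 2 — Component impedances:
  R: Z = R = 4230 Ω
  C: Z = 1/(jωC) = -j/(ω·C) = 0 - j2.099e+04 Ω
Step 3 — Series combination: Z_total = R + C = 4230 - j2.099e+04 Ω = 2.141e+04∠-78.6° Ω.
Step 4 — Source phasor: V = 58.8∠-153.8° V = -52.76 - j25.96 V.
Step 5 — Ohm's law: I = V / Z_total = (-52.76 - j25.96) / (4230 - j2.099e+04) = 0.0007018 - j0.002656 A.
Step 6 — Convert to polar: |I| = 0.002747 A, ∠I = -75.2°.

I = 0.002747∠-75.2° A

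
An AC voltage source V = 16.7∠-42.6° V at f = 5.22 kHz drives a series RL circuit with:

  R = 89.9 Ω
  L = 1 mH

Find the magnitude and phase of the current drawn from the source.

Step 1 — Angular frequency: ω = 2π·f = 2π·5220 = 3.28e+04 rad/s.
Step 2 — Component impedances:
  R: Z = R = 89.9 Ω
  L: Z = jωL = j·3.28e+04·0.001 = 0 + j32.8 Ω
Step 3 — Series combination: Z_total = R + L = 89.9 + j32.8 Ω = 95.7∠20.0° Ω.
Step 4 — Source phasor: V = 16.7∠-42.6° V = 12.29 - j11.3 V.
Step 5 — Ohm's law: I = V / Z_total = (12.29 - j11.3) / (89.9 + j32.8) = 0.08019 - j0.155 A.
Step 6 — Convert to polar: |I| = 0.1745 A, ∠I = -62.6°.

I = 0.1745∠-62.6° A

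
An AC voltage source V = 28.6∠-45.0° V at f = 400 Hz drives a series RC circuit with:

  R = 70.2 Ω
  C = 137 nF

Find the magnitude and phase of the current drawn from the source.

Step 1 — Angular frequency: ω = 2π·f = 2π·400 = 2513 rad/s.
Step 2 — Component impedances:
  R: Z = R = 70.2 Ω
  C: Z = 1/(jωC) = -j/(ω·C) = 0 - j2904 Ω
Step 3 — Series combination: Z_total = R + C = 70.2 - j2904 Ω = 2905∠-88.6° Ω.
Step 4 — Source phasor: V = 28.6∠-45.0° V = 20.22 - j20.22 V.
Step 5 — Ohm's law: I = V / Z_total = (20.22 - j20.22) / (70.2 - j2904) = 0.007127 + j0.006791 A.
Step 6 — Convert to polar: |I| = 0.009845 A, ∠I = 43.6°.

I = 0.009845∠43.6° A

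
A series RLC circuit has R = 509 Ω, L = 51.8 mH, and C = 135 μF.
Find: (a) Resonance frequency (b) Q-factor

Step 1 — Resonance condition Im(Z)=0 gives ω₀ = 1/√(LC).
Step 2 — ω₀ = 1/√(0.0518·0.000135) = 378.2 rad/s.
Step 3 — f₀ = ω₀/(2π) = 60.19 Hz.
Step 4 — Series Q: Q = ω₀L/R = 378.2·0.0518/509 = 0.03848.

(a) f₀ = 60.19 Hz  (b) Q = 0.03848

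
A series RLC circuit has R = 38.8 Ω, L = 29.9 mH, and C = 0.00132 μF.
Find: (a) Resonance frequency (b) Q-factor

Step 1 — Resonance condition Im(Z)=0 gives ω₀ = 1/√(LC).
Step 2 — ω₀ = 1/√(0.0299·1.32e-09) = 1.592e+05 rad/s.
Step 3 — f₀ = ω₀/(2π) = 2.533e+04 Hz.
Step 4 — Series Q: Q = ω₀L/R = 1.592e+05·0.0299/38.8 = 122.7.

(a) f₀ = 2.533e+04 Hz  (b) Q = 122.7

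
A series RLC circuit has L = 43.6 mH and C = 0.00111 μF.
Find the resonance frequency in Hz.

Step 1 — Resonance condition Im(Z)=0 gives ω₀ = 1/√(LC).
Step 2 — ω₀ = 1/√(0.0436·1.11e-09) = 1.437e+05 rad/s.
Step 3 — f₀ = ω₀/(2π) = 2.288e+04 Hz.

f₀ = 2.288e+04 Hz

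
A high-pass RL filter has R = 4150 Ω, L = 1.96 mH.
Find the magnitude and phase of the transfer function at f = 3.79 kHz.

Step 1 — Angular frequency: ω = 2π·3790 = 2.381e+04 rad/s.
Step 2 — Transfer function: H(jω) = jωL/(R + jωL).
Step 3 — Numerator jωL = j·46.67; denominator R + jωL = 4150 + j46.67.
Step 4 — H = 0.0001265 + j0.01125.
Step 5 — Magnitude: |H| = 0.01125 (-39.0 dB); phase: φ = 89.4°.

|H| = 0.01125 (-39.0 dB), φ = 89.4°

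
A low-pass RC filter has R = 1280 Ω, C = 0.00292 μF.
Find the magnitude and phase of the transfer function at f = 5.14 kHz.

Step 1 — Angular frequency: ω = 2π·5140 = 3.23e+04 rad/s.
Step 2 — Transfer function: H(jω) = 1/(1 + jωRC).
Step 3 — Denominator: 1 + jωRC = 1 + j·3.23e+04·1280·2.92e-09 = 1 + j0.1207.
Step 4 — H = 0.9856 - j0.119.
Step 5 — Magnitude: |H| = 0.9928 (-0.1 dB); phase: φ = -6.9°.

|H| = 0.9928 (-0.1 dB), φ = -6.9°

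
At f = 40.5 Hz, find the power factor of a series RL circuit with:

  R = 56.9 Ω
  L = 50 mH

Step 1 — Angular frequency: ω = 2π·f = 2π·40.5 = 254.5 rad/s.
Step 2 — Component impedances:
  R: Z = R = 56.9 Ω
  L: Z = jωL = j·254.5·0.05 = 0 + j12.72 Ω
Step 3 — Series combination: Z_total = R + L = 56.9 + j12.72 Ω = 58.31∠12.6° Ω.
Step 4 — Power factor: PF = cos(φ) = Re(Z)/|Z| = 56.9/58.305 = 0.9759.
Step 5 — Type: Im(Z) = 12.72 ⇒ lagging (phase φ = 12.6°).

PF = 0.9759 (lagging, φ = 12.6°)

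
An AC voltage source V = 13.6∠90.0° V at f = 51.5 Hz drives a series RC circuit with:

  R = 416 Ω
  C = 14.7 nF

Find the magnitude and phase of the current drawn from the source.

Step 1 — Angular frequency: ω = 2π·f = 2π·51.5 = 323.6 rad/s.
Step 2 — Component impedances:
  R: Z = R = 416 Ω
  C: Z = 1/(jωC) = -j/(ω·C) = 0 - j2.102e+05 Ω
Step 3 — Series combination: Z_total = R + C = 416 - j2.102e+05 Ω = 2.102e+05∠-89.9° Ω.
Step 4 — Source phasor: V = 13.6∠90.0° V = 0 + j13.6 V.
Step 5 — Ohm's law: I = V / Z_total = (0 + j13.6) / (416 - j2.102e+05) = -6.469e-05 + j1.28e-07 A.
Step 6 — Convert to polar: |I| = 6.469e-05 A, ∠I = 179.9°.

I = 6.469e-05∠179.9° A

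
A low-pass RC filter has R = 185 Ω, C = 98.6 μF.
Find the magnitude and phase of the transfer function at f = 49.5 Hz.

Step 1 — Angular frequency: ω = 2π·49.5 = 311 rad/s.
Step 2 — Transfer function: H(jω) = 1/(1 + jωRC).
Step 3 — Denominator: 1 + jωRC = 1 + j·311·185·9.86e-05 = 1 + j5.673.
Step 4 — H = 0.03013 - j0.171.
Step 5 — Magnitude: |H| = 0.1736 (-15.2 dB); phase: φ = -80.0°.

|H| = 0.1736 (-15.2 dB), φ = -80.0°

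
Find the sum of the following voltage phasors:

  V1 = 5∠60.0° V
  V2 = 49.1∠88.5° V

Step 1 — Convert each phasor to rectangular form:
  V1 = 5·(cos(60.0°) + j·sin(60.0°)) = 2.5 + j4.33 V
  V2 = 49.1·(cos(88.5°) + j·sin(88.5°)) = 1.285 + j49.08 V
Step 2 — Sum components: V_total = 3.785 + j53.41 V.
Step 3 — Convert to polar: |V_total| = 53.55 V, ∠V_total = 85.9°.

V_total = 53.55∠85.9° V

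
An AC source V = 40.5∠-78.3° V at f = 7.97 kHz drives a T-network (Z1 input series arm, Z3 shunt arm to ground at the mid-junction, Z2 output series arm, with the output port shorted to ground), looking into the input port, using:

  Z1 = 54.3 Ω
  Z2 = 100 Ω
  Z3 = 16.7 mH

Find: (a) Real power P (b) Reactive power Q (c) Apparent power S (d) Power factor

Step 1 — Angular frequency: ω = 2π·f = 2π·7970 = 5.008e+04 rad/s.
Step 2 — Component impedances:
  Z1: Z = R = 54.3 Ω
  Z2: Z = R = 100 Ω
  Z3: Z = jωL = j·5.008e+04·0.0167 = 0 + j836.3 Ω
Step 3 — With the output port shorted to ground, the output series arm Z2 runs from the junction to ground; the shunt arm Z3 also runs from the junction to ground. They appear in parallel: Z3 || Z2 = 98.59 + j11.79 Ω.
Step 4 — Series with input arm Z1: Z_in = Z1 + (Z3 || Z2) = 152.9 + j11.79 Ω = 153.3∠4.4° Ω.
Step 5 — Source phasor: V = 40.5∠-78.3° V = 8.213 - j39.66 V.
Step 6 — Current: I = V / Z = 0.03352 - j0.262 A = 0.2641∠-82.7° A.
Step 7 — Complex power: S = V·I* = 10.66 + j0.8223 VA.
Step 8 — Real power: P = Re(S) = 10.66 W.
Step 9 — Reactive power: Q = Im(S) = 0.8223 VAR.
Step 10 — Apparent power: |S| = 10.7 VA.
Step 11 — Power factor: PF = P/|S| = 0.997 (lagging).

(a) P = 10.66 W  (b) Q = 0.8223 VAR  (c) S = 10.7 VA  (d) PF = 0.997 (lagging)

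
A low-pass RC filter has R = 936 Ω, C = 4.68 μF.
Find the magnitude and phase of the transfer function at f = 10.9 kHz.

Step 1 — Angular frequency: ω = 2π·1.09e+04 = 6.849e+04 rad/s.
Step 2 — Transfer function: H(jω) = 1/(1 + jωRC).
Step 3 — Denominator: 1 + jωRC = 1 + j·6.849e+04·936·4.68e-06 = 1 + j300.
Step 4 — H = 1.111e-05 - j0.003333.
Step 5 — Magnitude: |H| = 0.003333 (-49.5 dB); phase: φ = -89.8°.

|H| = 0.003333 (-49.5 dB), φ = -89.8°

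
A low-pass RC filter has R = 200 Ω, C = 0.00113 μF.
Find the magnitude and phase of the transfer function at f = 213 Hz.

Step 1 — Angular frequency: ω = 2π·213 = 1338 rad/s.
Step 2 — Transfer function: H(jω) = 1/(1 + jωRC).
Step 3 — Denominator: 1 + jωRC = 1 + j·1338·200·1.13e-09 = 1 + j0.0003025.
Step 4 — H = 1 - j0.0003025.
Step 5 — Magnitude: |H| = 1 (-0.0 dB); phase: φ = -0.0°.

|H| = 1 (-0.0 dB), φ = -0.0°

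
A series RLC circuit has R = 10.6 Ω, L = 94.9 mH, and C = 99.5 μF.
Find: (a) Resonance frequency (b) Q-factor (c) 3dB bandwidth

Step 1 — Resonance: ω₀ = 1/√(LC) = 1/√(0.0949·9.95e-05) = 325.4 rad/s.
Step 2 — f₀ = ω₀/(2π) = 51.79 Hz.
Step 3 — Series Q: Q = ω₀L/R = 325.4·0.0949/10.6 = 2.914.
Step 4 — Bandwidth: Δω = ω₀/Q = 111.7 rad/s; BW = Δω/(2π) = 17.78 Hz.

(a) f₀ = 51.79 Hz  (b) Q = 2.914  (c) BW = 17.78 Hz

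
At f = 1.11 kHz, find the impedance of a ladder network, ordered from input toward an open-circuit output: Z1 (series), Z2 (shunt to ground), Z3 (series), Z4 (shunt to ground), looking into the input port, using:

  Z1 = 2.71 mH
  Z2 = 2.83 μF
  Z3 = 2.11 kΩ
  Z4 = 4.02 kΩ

Step 1 — Angular frequency: ω = 2π·f = 2π·1110 = 6974 rad/s.
Step 2 — Component impedances:
  Z1: Z = jωL = j·6974·0.00271 = 0 + j18.9 Ω
  Z2: Z = 1/(jωC) = -j/(ω·C) = 0 - j50.67 Ω
  Z3: Z = R = 2110 Ω
  Z4: Z = R = 4020 Ω
Step 3 — Ladder network (open output): work backward from the far end, alternating series and parallel combinations. Z_in = 0.4187 - j31.76 Ω = 31.76∠-89.2° Ω.

Z = 0.4187 - j31.76 Ω = 31.76∠-89.2° Ω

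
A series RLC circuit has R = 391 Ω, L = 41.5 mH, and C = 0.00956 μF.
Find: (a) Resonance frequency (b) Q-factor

Step 1 — Resonance condition Im(Z)=0 gives ω₀ = 1/√(LC).
Step 2 — ω₀ = 1/√(0.0415·9.56e-09) = 5.021e+04 rad/s.
Step 3 — f₀ = ω₀/(2π) = 7990 Hz.
Step 4 — Series Q: Q = ω₀L/R = 5.021e+04·0.0415/391 = 5.329.

(a) f₀ = 7990 Hz  (b) Q = 5.329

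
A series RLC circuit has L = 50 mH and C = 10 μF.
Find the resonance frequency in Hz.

Step 1 — Resonance condition Im(Z)=0 gives ω₀ = 1/√(LC).
Step 2 — ω₀ = 1/√(0.05·1e-05) = 1414 rad/s.
Step 3 — f₀ = ω₀/(2π) = 225.1 Hz.

f₀ = 225.1 Hz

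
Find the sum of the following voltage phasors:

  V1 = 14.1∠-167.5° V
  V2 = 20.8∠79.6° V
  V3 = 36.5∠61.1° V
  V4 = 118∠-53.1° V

Step 1 — Convert each phasor to rectangular form:
  V1 = 14.1·(cos(-167.5°) + j·sin(-167.5°)) = -13.77 - j3.052 V
  V2 = 20.8·(cos(79.6°) + j·sin(79.6°)) = 3.755 + j20.46 V
  V3 = 36.5·(cos(61.1°) + j·sin(61.1°)) = 17.64 + j31.95 V
  V4 = 118·(cos(-53.1°) + j·sin(-53.1°)) = 70.85 - j94.36 V
Step 2 — Sum components: V_total = 78.48 - j45 V.
Step 3 — Convert to polar: |V_total| = 90.47 V, ∠V_total = -29.8°.

V_total = 90.47∠-29.8° V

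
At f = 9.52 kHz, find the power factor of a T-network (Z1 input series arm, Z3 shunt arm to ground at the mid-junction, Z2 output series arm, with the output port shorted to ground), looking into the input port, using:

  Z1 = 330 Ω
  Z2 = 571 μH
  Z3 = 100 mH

Step 1 — Angular frequency: ω = 2π·f = 2π·9520 = 5.982e+04 rad/s.
Step 2 — Component impedances:
  Z1: Z = R = 330 Ω
  Z2: Z = jωL = j·5.982e+04·0.000571 = 0 + j34.15 Ω
  Z3: Z = jωL = j·5.982e+04·0.1 = 0 + j5982 Ω
Step 3 — With the output port shorted to ground, the output series arm Z2 runs from the junction to ground; the shunt arm Z3 also runs from the junction to ground. They appear in parallel: Z3 || Z2 = 0 + j33.96 Ω.
Step 4 — Series with input arm Z1: Z_in = Z1 + (Z3 || Z2) = 330 + j33.96 Ω = 331.7∠5.9° Ω.
Step 5 — Power factor: PF = cos(φ) = Re(Z)/|Z| = 330/331.743 = 0.9947.
Step 6 — Type: Im(Z) = 33.96 ⇒ lagging (phase φ = 5.9°).

PF = 0.9947 (lagging, φ = 5.9°)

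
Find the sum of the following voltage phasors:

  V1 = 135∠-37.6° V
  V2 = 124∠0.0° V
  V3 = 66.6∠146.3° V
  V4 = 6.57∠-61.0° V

Step 1 — Convert each phasor to rectangular form:
  V1 = 135·(cos(-37.6°) + j·sin(-37.6°)) = 107 - j82.37 V
  V2 = 124·(cos(0.0°) + j·sin(0.0°)) = 124 V
  V3 = 66.6·(cos(146.3°) + j·sin(146.3°)) = -55.41 + j36.95 V
  V4 = 6.57·(cos(-61.0°) + j·sin(-61.0°)) = 3.185 - j5.746 V
Step 2 — Sum components: V_total = 178.7 - j51.16 V.
Step 3 — Convert to polar: |V_total| = 185.9 V, ∠V_total = -16.0°.

V_total = 185.9∠-16.0° V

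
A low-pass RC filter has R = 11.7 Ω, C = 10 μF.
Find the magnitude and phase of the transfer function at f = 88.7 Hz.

Step 1 — Angular frequency: ω = 2π·88.7 = 557.3 rad/s.
Step 2 — Transfer function: H(jω) = 1/(1 + jωRC).
Step 3 — Denominator: 1 + jωRC = 1 + j·557.3·11.7·1e-05 = 1 + j0.06521.
Step 4 — H = 0.9958 - j0.06493.
Step 5 — Magnitude: |H| = 0.9979 (-0.0 dB); phase: φ = -3.7°.

|H| = 0.9979 (-0.0 dB), φ = -3.7°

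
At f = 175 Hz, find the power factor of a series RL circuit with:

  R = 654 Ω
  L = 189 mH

Step 1 — Angular frequency: ω = 2π·f = 2π·175 = 1100 rad/s.
Step 2 — Component impedances:
  R: Z = R = 654 Ω
  L: Z = jωL = j·1100·0.189 = 0 + j207.8 Ω
Step 3 — Series combination: Z_total = R + L = 654 + j207.8 Ω = 686.2∠17.6° Ω.
Step 4 — Power factor: PF = cos(φ) = Re(Z)/|Z| = 654/686.22 = 0.953.
Step 5 — Type: Im(Z) = 207.8 ⇒ lagging (phase φ = 17.6°).

PF = 0.953 (lagging, φ = 17.6°)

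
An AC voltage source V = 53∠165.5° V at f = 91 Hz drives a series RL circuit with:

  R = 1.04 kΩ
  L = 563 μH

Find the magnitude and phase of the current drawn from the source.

Step 1 — Angular frequency: ω = 2π·f = 2π·91 = 571.8 rad/s.
Step 2 — Component impedances:
  R: Z = R = 1040 Ω
  L: Z = jωL = j·571.8·0.000563 = 0 + j0.3219 Ω
Step 3 — Series combination: Z_total = R + L = 1040 + j0.3219 Ω = 1040∠0.0° Ω.
Step 4 — Source phasor: V = 53∠165.5° V = -51.31 + j13.27 V.
Step 5 — Ohm's law: I = V / Z_total = (-51.31 + j13.27) / (1040 + j0.3219) = -0.04933 + j0.01278 A.
Step 6 — Convert to polar: |I| = 0.05096 A, ∠I = 165.5°.

I = 0.05096∠165.5° A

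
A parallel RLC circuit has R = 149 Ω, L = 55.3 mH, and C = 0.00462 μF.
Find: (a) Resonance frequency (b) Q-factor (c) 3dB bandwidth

Step 1 — Resonance: ω₀ = 1/√(LC) = 1/√(0.0553·4.62e-09) = 6.256e+04 rad/s.
Step 2 — f₀ = ω₀/(2π) = 9957 Hz.
Step 3 — Parallel Q: Q = R/(ω₀L) = 149/(6.256e+04·0.0553) = 0.04307.
Step 4 — Bandwidth: Δω = ω₀/Q = 1.453e+06 rad/s; BW = Δω/(2π) = 2.312e+05 Hz.

(a) f₀ = 9957 Hz  (b) Q = 0.04307  (c) BW = 2.312e+05 Hz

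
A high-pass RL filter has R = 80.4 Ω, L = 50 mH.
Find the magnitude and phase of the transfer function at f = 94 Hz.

Step 1 — Angular frequency: ω = 2π·94 = 590.6 rad/s.
Step 2 — Transfer function: H(jω) = jωL/(R + jωL).
Step 3 — Numerator jωL = j·29.53; denominator R + jωL = 80.4 + j29.53.
Step 4 — H = 0.1189 + j0.3236.
Step 5 — Magnitude: |H| = 0.3448 (-9.2 dB); phase: φ = 69.8°.

|H| = 0.3448 (-9.2 dB), φ = 69.8°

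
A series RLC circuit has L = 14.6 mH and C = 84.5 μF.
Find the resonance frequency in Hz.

Step 1 — Resonance condition Im(Z)=0 gives ω₀ = 1/√(LC).
Step 2 — ω₀ = 1/√(0.0146·8.45e-05) = 900.3 rad/s.
Step 3 — f₀ = ω₀/(2π) = 143.3 Hz.

f₀ = 143.3 Hz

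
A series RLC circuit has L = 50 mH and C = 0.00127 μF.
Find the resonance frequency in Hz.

Step 1 — Resonance condition Im(Z)=0 gives ω₀ = 1/√(LC).
Step 2 — ω₀ = 1/√(0.05·1.27e-09) = 1.255e+05 rad/s.
Step 3 — f₀ = ω₀/(2π) = 1.997e+04 Hz.

f₀ = 1.997e+04 Hz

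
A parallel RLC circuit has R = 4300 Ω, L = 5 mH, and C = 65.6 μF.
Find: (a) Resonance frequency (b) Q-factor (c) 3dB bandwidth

Step 1 — Resonance: ω₀ = 1/√(LC) = 1/√(0.005·6.56e-05) = 1746 rad/s.
Step 2 — f₀ = ω₀/(2π) = 277.9 Hz.
Step 3 — Parallel Q: Q = R/(ω₀L) = 4300/(1746·0.005) = 492.5.
Step 4 — Bandwidth: Δω = ω₀/Q = 3.545 rad/s; BW = Δω/(2π) = 0.5642 Hz.

(a) f₀ = 277.9 Hz  (b) Q = 492.5  (c) BW = 0.5642 Hz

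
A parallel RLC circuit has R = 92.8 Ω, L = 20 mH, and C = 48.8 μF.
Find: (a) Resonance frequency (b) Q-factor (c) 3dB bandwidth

Step 1 — Resonance: ω₀ = 1/√(LC) = 1/√(0.02·4.88e-05) = 1012 rad/s.
Step 2 — f₀ = ω₀/(2π) = 161.1 Hz.
Step 3 — Parallel Q: Q = R/(ω₀L) = 92.8/(1012·0.02) = 4.584.
Step 4 — Bandwidth: Δω = ω₀/Q = 220.8 rad/s; BW = Δω/(2π) = 35.14 Hz.

(a) f₀ = 161.1 Hz  (b) Q = 4.584  (c) BW = 35.14 Hz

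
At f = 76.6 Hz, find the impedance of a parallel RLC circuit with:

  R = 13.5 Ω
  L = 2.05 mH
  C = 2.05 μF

Step 1 — Angular frequency: ω = 2π·f = 2π·76.6 = 481.3 rad/s.
Step 2 — Component impedances:
  R: Z = R = 13.5 Ω
  L: Z = jωL = j·481.3·0.00205 = 0 + j0.9866 Ω
  C: Z = 1/(jωC) = -j/(ω·C) = 0 - j1014 Ω
Step 3 — Parallel combination: 1/Z_total = 1/R + 1/L + 1/C; Z_total = 0.07187 + j0.9824 Ω = 0.985∠85.8° Ω.

Z = 0.07187 + j0.9824 Ω = 0.985∠85.8° Ω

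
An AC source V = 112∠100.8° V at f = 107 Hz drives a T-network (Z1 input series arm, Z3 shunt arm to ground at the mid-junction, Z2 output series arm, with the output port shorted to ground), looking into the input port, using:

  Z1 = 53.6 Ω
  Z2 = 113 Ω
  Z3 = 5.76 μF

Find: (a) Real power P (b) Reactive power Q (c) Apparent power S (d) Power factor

Step 1 — Angular frequency: ω = 2π·f = 2π·107 = 672.3 rad/s.
Step 2 — Component impedances:
  Z1: Z = R = 53.6 Ω
  Z2: Z = R = 113 Ω
  Z3: Z = 1/(jωC) = -j/(ω·C) = 0 - j258.2 Ω
Step 3 — With the output port shorted to ground, the output series arm Z2 runs from the junction to ground; the shunt arm Z3 also runs from the junction to ground. They appear in parallel: Z3 || Z2 = 94.84 - j41.5 Ω.
Step 4 — Series with input arm Z1: Z_in = Z1 + (Z3 || Z2) = 148.4 - j41.5 Ω = 154.1∠-15.6° Ω.
Step 5 — Source phasor: V = 112∠100.8° V = -20.99 + j110 V.
Step 6 — Current: I = V / Z = -0.3233 + j0.6508 A = 0.7266∠116.4° A.
Step 7 — Complex power: S = V·I* = 78.38 - j21.91 VA.
Step 8 — Real power: P = Re(S) = 78.38 W.
Step 9 — Reactive power: Q = Im(S) = -21.91 VAR.
Step 10 — Apparent power: |S| = 81.38 VA.
Step 11 — Power factor: PF = P/|S| = 0.9631 (leading).

(a) P = 78.38 W  (b) Q = -21.91 VAR  (c) S = 81.38 VA  (d) PF = 0.9631 (leading)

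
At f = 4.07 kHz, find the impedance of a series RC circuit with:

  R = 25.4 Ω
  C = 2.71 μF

Step 1 — Angular frequency: ω = 2π·f = 2π·4070 = 2.557e+04 rad/s.
Step 2 — Component impedances:
  R: Z = R = 25.4 Ω
  C: Z = 1/(jωC) = -j/(ω·C) = 0 - j14.43 Ω
Step 3 — Series combination: Z_total = R + C = 25.4 - j14.43 Ω = 29.21∠-29.6° Ω.

Z = 25.4 - j14.43 Ω = 29.21∠-29.6° Ω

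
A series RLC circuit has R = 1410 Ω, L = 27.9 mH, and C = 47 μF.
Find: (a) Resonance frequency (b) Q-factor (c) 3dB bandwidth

Step 1 — Resonance condition Im(Z)=0 gives ω₀ = 1/√(LC).
Step 2 — ω₀ = 1/√(0.0279·4.7e-05) = 873.3 rad/s.
Step 3 — f₀ = ω₀/(2π) = 139 Hz.
Step 4 — Series Q: Q = ω₀L/R = 873.3·0.0279/1410 = 0.01728.
Step 5 — 3dB bandwidth: Δω = ω₀/Q = 5.054e+04 rad/s; BW = Δω/(2π) = 8043 Hz.

(a) f₀ = 139 Hz  (b) Q = 0.01728  (c) BW = 8043 Hz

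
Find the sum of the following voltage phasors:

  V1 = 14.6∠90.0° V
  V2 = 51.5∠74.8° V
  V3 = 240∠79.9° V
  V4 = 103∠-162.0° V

Step 1 — Convert each phasor to rectangular form:
  V1 = 14.6·(cos(90.0°) + j·sin(90.0°)) = 0 + j14.6 V
  V2 = 51.5·(cos(74.8°) + j·sin(74.8°)) = 13.5 + j49.7 V
  V3 = 240·(cos(79.9°) + j·sin(79.9°)) = 42.09 + j236.3 V
  V4 = 103·(cos(-162.0°) + j·sin(-162.0°)) = -97.96 - j31.83 V
Step 2 — Sum components: V_total = -42.37 + j268.8 V.
Step 3 — Convert to polar: |V_total| = 272.1 V, ∠V_total = 99.0°.

V_total = 272.1∠99.0° V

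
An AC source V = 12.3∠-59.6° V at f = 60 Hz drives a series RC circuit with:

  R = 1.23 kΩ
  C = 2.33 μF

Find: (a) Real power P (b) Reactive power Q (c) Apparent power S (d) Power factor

Step 1 — Angular frequency: ω = 2π·f = 2π·60 = 377 rad/s.
Step 2 — Component impedances:
  R: Z = R = 1230 Ω
  C: Z = 1/(jωC) = -j/(ω·C) = 0 - j1138 Ω
Step 3 — Series combination: Z_total = R + C = 1230 - j1138 Ω = 1676∠-42.8° Ω.
Step 4 — Source phasor: V = 12.3∠-59.6° V = 6.224 - j10.61 V.
Step 5 — Current: I = V / Z = 0.007025 - j0.002123 A = 0.007339∠-16.8° A.
Step 6 — Complex power: S = V·I* = 0.06625 - j0.06132 VA.
Step 7 — Real power: P = Re(S) = 0.06625 W.
Step 8 — Reactive power: Q = Im(S) = -0.06132 VAR.
Step 9 — Apparent power: |S| = 0.09027 VA.
Step 10 — Power factor: PF = P/|S| = 0.7339 (leading).

(a) P = 0.06625 W  (b) Q = -0.06132 VAR  (c) S = 0.09027 VA  (d) PF = 0.7339 (leading)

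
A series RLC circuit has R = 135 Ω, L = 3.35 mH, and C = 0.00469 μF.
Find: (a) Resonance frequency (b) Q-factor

Step 1 — Resonance condition Im(Z)=0 gives ω₀ = 1/√(LC).
Step 2 — ω₀ = 1/√(0.00335·4.69e-09) = 2.523e+05 rad/s.
Step 3 — f₀ = ω₀/(2π) = 4.015e+04 Hz.
Step 4 — Series Q: Q = ω₀L/R = 2.523e+05·0.00335/135 = 6.26.

(a) f₀ = 4.015e+04 Hz  (b) Q = 6.26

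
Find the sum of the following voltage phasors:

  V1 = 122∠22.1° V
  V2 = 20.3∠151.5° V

Step 1 — Convert each phasor to rectangular form:
  V1 = 122·(cos(22.1°) + j·sin(22.1°)) = 113 + j45.9 V
  V2 = 20.3·(cos(151.5°) + j·sin(151.5°)) = -17.84 + j9.686 V
Step 2 — Sum components: V_total = 95.2 + j55.59 V.
Step 3 — Convert to polar: |V_total| = 110.2 V, ∠V_total = 30.3°.

V_total = 110.2∠30.3° V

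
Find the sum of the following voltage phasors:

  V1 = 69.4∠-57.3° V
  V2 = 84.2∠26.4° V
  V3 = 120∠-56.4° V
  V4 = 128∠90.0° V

Step 1 — Convert each phasor to rectangular form:
  V1 = 69.4·(cos(-57.3°) + j·sin(-57.3°)) = 37.49 - j58.4 V
  V2 = 84.2·(cos(26.4°) + j·sin(26.4°)) = 75.42 + j37.44 V
  V3 = 120·(cos(-56.4°) + j·sin(-56.4°)) = 66.41 - j99.95 V
  V4 = 128·(cos(90.0°) + j·sin(90.0°)) = 0 + j128 V
Step 2 — Sum components: V_total = 179.3 + j7.087 V.
Step 3 — Convert to polar: |V_total| = 179.5 V, ∠V_total = 2.3°.

V_total = 179.5∠2.3° V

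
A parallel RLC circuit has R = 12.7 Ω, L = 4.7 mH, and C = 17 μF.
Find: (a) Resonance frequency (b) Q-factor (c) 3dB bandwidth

Step 1 — Resonance: ω₀ = 1/√(LC) = 1/√(0.0047·1.7e-05) = 3538 rad/s.
Step 2 — f₀ = ω₀/(2π) = 563 Hz.
Step 3 — Parallel Q: Q = R/(ω₀L) = 12.7/(3538·0.0047) = 0.7638.
Step 4 — Bandwidth: Δω = ω₀/Q = 4632 rad/s; BW = Δω/(2π) = 737.2 Hz.

(a) f₀ = 563 Hz  (b) Q = 0.7638  (c) BW = 737.2 Hz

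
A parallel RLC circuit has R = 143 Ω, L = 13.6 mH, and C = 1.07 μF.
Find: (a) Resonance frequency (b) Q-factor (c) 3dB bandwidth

Step 1 — Resonance: ω₀ = 1/√(LC) = 1/√(0.0136·1.07e-06) = 8290 rad/s.
Step 2 — f₀ = ω₀/(2π) = 1319 Hz.
Step 3 — Parallel Q: Q = R/(ω₀L) = 143/(8290·0.0136) = 1.268.
Step 4 — Bandwidth: Δω = ω₀/Q = 6536 rad/s; BW = Δω/(2π) = 1040 Hz.

(a) f₀ = 1319 Hz  (b) Q = 1.268  (c) BW = 1040 Hz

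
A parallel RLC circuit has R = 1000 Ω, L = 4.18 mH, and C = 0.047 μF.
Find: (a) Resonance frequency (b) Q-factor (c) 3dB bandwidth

Step 1 — Resonance: ω₀ = 1/√(LC) = 1/√(0.00418·4.7e-08) = 7.134e+04 rad/s.
Step 2 — f₀ = ω₀/(2π) = 1.135e+04 Hz.
Step 3 — Parallel Q: Q = R/(ω₀L) = 1000/(7.134e+04·0.00418) = 3.353.
Step 4 — Bandwidth: Δω = ω₀/Q = 2.128e+04 rad/s; BW = Δω/(2π) = 3386 Hz.

(a) f₀ = 1.135e+04 Hz  (b) Q = 3.353  (c) BW = 3386 Hz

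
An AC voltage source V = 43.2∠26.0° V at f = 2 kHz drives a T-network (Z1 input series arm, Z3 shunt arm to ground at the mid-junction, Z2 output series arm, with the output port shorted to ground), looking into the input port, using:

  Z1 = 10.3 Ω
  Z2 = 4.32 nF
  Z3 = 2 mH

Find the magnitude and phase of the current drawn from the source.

Step 1 — Angular frequency: ω = 2π·f = 2π·2000 = 1.257e+04 rad/s.
Step 2 — Component impedances:
  Z1: Z = R = 10.3 Ω
  Z2: Z = 1/(jωC) = -j/(ω·C) = 0 - j1.842e+04 Ω
  Z3: Z = jωL = j·1.257e+04·0.002 = 0 + j25.13 Ω
Step 3 — With the output port shorted to ground, the output series arm Z2 runs from the junction to ground; the shunt arm Z3 also runs from the junction to ground. They appear in parallel: Z3 || Z2 = 0 + j25.17 Ω.
Step 4 — Series with input arm Z1: Z_in = Z1 + (Z3 || Z2) = 10.3 + j25.17 Ω = 27.19∠67.7° Ω.
Step 5 — Source phasor: V = 43.2∠26.0° V = 38.83 + j18.94 V.
Step 6 — Ohm's law: I = V / Z_total = (38.83 + j18.94) / (10.3 + j25.17) = 1.185 - j1.058 A.
Step 7 — Convert to polar: |I| = 1.589 A, ∠I = -41.7°.

I = 1.589∠-41.7° A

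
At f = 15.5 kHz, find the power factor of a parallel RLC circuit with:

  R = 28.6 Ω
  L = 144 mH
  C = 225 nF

Step 1 — Angular frequency: ω = 2π·f = 2π·1.55e+04 = 9.739e+04 rad/s.
Step 2 — Component impedances:
  R: Z = R = 28.6 Ω
  L: Z = jωL = j·9.739e+04·0.144 = 0 + j1.402e+04 Ω
  C: Z = 1/(jωC) = -j/(ω·C) = 0 - j45.64 Ω
Step 3 — Parallel combination: 1/Z_total = 1/R + 1/L + 1/C; Z_total = 20.57 - j12.85 Ω = 24.26∠-32.0° Ω.
Step 4 — Power factor: PF = cos(φ) = Re(Z)/|Z| = 20.5726/24.2564 = 0.8481.
Step 5 — Type: Im(Z) = -12.85 ⇒ leading (phase φ = -32.0°).

PF = 0.8481 (leading, φ = -32.0°)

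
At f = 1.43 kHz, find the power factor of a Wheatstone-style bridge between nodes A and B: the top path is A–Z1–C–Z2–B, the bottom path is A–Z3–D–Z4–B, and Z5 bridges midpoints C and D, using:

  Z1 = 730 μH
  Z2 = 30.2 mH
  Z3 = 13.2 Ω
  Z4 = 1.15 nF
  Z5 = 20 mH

Step 1 — Angular frequency: ω = 2π·f = 2π·1430 = 8985 rad/s.
Step 2 — Component impedances:
  Z1: Z = jωL = j·8985·0.00073 = 0 + j6.559 Ω
  Z2: Z = jωL = j·8985·0.0302 = 0 + j271.3 Ω
  Z3: Z = R = 13.2 Ω
  Z4: Z = 1/(jωC) = -j/(ω·C) = 0 - j9.678e+04 Ω
  Z5: Z = jωL = j·8985·0.02 = 0 + j179.7 Ω
Step 3 — Bridge requires nodal analysis (the Z5 bridge couples midpoints C and D, so the two paths cannot be reduced to a simple series/parallel combination). Setting node B to ground and injecting 1 A at node A, the 3-node admittance system at A, C, D solves to V_A = Z_AB = 0.01382 + j278.5 Ω = 278.5∠90.0° Ω.
Step 4 — Power factor: PF = cos(φ) = Re(Z)/|Z| = 0.013821/278.47 = 4.963e-05.
Step 5 — Type: Im(Z) = 278.5 ⇒ lagging (phase φ = 90.0°).

PF = 4.963e-05 (lagging, φ = 90.0°)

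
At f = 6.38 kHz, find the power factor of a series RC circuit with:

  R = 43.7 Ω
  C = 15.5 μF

Step 1 — Angular frequency: ω = 2π·f = 2π·6380 = 4.009e+04 rad/s.
Step 2 — Component impedances:
  R: Z = R = 43.7 Ω
  C: Z = 1/(jωC) = -j/(ω·C) = 0 - j1.609 Ω
Step 3 — Series combination: Z_total = R + C = 43.7 - j1.609 Ω = 43.73∠-2.1° Ω.
Step 4 — Power factor: PF = cos(φ) = Re(Z)/|Z| = 43.7/43.73 = 0.9993.
Step 5 — Type: Im(Z) = -1.609 ⇒ leading (phase φ = -2.1°).

PF = 0.9993 (leading, φ = -2.1°)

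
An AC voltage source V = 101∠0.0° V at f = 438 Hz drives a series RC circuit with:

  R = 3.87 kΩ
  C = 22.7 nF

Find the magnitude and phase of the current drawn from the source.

Step 1 — Angular frequency: ω = 2π·f = 2π·438 = 2752 rad/s.
Step 2 — Component impedances:
  R: Z = R = 3870 Ω
  C: Z = 1/(jωC) = -j/(ω·C) = 0 - j1.601e+04 Ω
Step 3 — Series combination: Z_total = R + C = 3870 - j1.601e+04 Ω = 1.647e+04∠-76.4° Ω.
Step 4 — Source phasor: V = 101∠0.0° V = 101 V.
Step 5 — Ohm's law: I = V / Z_total = (101) / (3870 - j1.601e+04) = 0.001441 + j0.005961 A.
Step 6 — Convert to polar: |I| = 0.006133 A, ∠I = 76.4°.

I = 0.006133∠76.4° A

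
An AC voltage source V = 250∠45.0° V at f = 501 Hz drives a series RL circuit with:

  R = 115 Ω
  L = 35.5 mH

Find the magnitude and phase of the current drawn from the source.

Step 1 — Angular frequency: ω = 2π·f = 2π·501 = 3148 rad/s.
Step 2 — Component impedances:
  R: Z = R = 115 Ω
  L: Z = jωL = j·3148·0.0355 = 0 + j111.7 Ω
Step 3 — Series combination: Z_total = R + L = 115 + j111.7 Ω = 160.4∠44.2° Ω.
Step 4 — Source phasor: V = 250∠45.0° V = 176.8 + j176.8 V.
Step 5 — Ohm's law: I = V / Z_total = (176.8 + j176.8) / (115 + j111.7) = 1.559 + j0.02235 A.
Step 6 — Convert to polar: |I| = 1.559 A, ∠I = 0.8°.

I = 1.559∠0.8° A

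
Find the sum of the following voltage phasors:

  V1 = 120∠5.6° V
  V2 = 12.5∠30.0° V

Step 1 — Convert each phasor to rectangular form:
  V1 = 120·(cos(5.6°) + j·sin(5.6°)) = 119.4 + j11.71 V
  V2 = 12.5·(cos(30.0°) + j·sin(30.0°)) = 10.83 + j6.25 V
Step 2 — Sum components: V_total = 130.3 + j17.96 V.
Step 3 — Convert to polar: |V_total| = 131.5 V, ∠V_total = 7.9°.

V_total = 131.5∠7.9° V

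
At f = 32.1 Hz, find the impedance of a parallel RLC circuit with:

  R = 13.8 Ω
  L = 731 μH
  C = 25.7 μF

Step 1 — Angular frequency: ω = 2π·f = 2π·32.1 = 201.7 rad/s.
Step 2 — Component impedances:
  R: Z = R = 13.8 Ω
  L: Z = jωL = j·201.7·0.000731 = 0 + j0.1474 Ω
  C: Z = 1/(jωC) = -j/(ω·C) = 0 - j192.9 Ω
Step 3 — Parallel combination: 1/Z_total = 1/R + 1/L + 1/C; Z_total = 0.001577 + j0.1475 Ω = 0.1475∠89.4° Ω.

Z = 0.001577 + j0.1475 Ω = 0.1475∠89.4° Ω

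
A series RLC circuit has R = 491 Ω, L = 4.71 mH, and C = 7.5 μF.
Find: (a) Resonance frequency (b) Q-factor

Step 1 — Resonance condition Im(Z)=0 gives ω₀ = 1/√(LC).
Step 2 — ω₀ = 1/√(0.00471·7.5e-06) = 5321 rad/s.
Step 3 — f₀ = ω₀/(2π) = 846.8 Hz.
Step 4 — Series Q: Q = ω₀L/R = 5321·0.00471/491 = 0.05104.

(a) f₀ = 846.8 Hz  (b) Q = 0.05104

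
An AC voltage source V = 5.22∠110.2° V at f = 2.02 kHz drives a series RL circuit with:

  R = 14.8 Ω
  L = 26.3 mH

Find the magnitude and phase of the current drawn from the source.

Step 1 — Angular frequency: ω = 2π·f = 2π·2020 = 1.269e+04 rad/s.
Step 2 — Component impedances:
  R: Z = R = 14.8 Ω
  L: Z = jωL = j·1.269e+04·0.0263 = 0 + j333.8 Ω
Step 3 — Series combination: Z_total = R + L = 14.8 + j333.8 Ω = 334.1∠87.5° Ω.
Step 4 — Source phasor: V = 5.22∠110.2° V = -1.802 + j4.899 V.
Step 5 — Ohm's law: I = V / Z_total = (-1.802 + j4.899) / (14.8 + j333.8) = 0.01441 + j0.006039 A.
Step 6 — Convert to polar: |I| = 0.01562 A, ∠I = 22.7°.

I = 0.01562∠22.7° A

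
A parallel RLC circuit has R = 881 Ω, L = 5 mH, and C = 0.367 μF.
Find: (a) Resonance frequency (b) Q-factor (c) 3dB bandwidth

Step 1 — Resonance: ω₀ = 1/√(LC) = 1/√(0.005·3.67e-07) = 2.334e+04 rad/s.
Step 2 — f₀ = ω₀/(2π) = 3715 Hz.
Step 3 — Parallel Q: Q = R/(ω₀L) = 881/(2.334e+04·0.005) = 7.548.
Step 4 — Bandwidth: Δω = ω₀/Q = 3093 rad/s; BW = Δω/(2π) = 492.2 Hz.

(a) f₀ = 3715 Hz  (b) Q = 7.548  (c) BW = 492.2 Hz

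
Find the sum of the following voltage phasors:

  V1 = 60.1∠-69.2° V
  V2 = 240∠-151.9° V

Step 1 — Convert each phasor to rectangular form:
  V1 = 60.1·(cos(-69.2°) + j·sin(-69.2°)) = 21.34 - j56.18 V
  V2 = 240·(cos(-151.9°) + j·sin(-151.9°)) = -211.7 - j113 V
Step 2 — Sum components: V_total = -190.4 - j169.2 V.
Step 3 — Convert to polar: |V_total| = 254.7 V, ∠V_total = -138.4°.

V_total = 254.7∠-138.4° V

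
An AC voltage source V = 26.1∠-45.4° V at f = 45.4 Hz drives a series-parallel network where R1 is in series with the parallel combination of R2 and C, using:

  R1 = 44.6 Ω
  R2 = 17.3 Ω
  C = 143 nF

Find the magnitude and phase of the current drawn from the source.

Step 1 — Angular frequency: ω = 2π·f = 2π·45.4 = 285.3 rad/s.
Step 2 — Component impedances:
  R1: Z = R = 44.6 Ω
  R2: Z = R = 17.3 Ω
  C: Z = 1/(jωC) = -j/(ω·C) = 0 - j2.451e+04 Ω
Step 3 — Parallel branch: R2 || C = 1/(1/R2 + 1/C) = 17.3 - j0.01221 Ω.
Step 4 — Series with R1: Z_total = R1 + (R2 || C) = 61.9 - j0.01221 Ω = 61.9∠-0.0° Ω.
Step 5 — Source phasor: V = 26.1∠-45.4° V = 18.33 - j18.58 V.
Step 6 — Ohm's law: I = V / Z_total = (18.33 - j18.58) / (61.9 - j0.01221) = 0.2961 - j0.3002 A.
Step 7 — Convert to polar: |I| = 0.4216 A, ∠I = -45.4°.

I = 0.4216∠-45.4° A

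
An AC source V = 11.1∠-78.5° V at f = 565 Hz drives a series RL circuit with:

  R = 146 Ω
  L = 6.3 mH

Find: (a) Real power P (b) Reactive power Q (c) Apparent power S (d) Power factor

Step 1 — Angular frequency: ω = 2π·f = 2π·565 = 3550 rad/s.
Step 2 — Component impedances:
  R: Z = R = 146 Ω
  L: Z = jωL = j·3550·0.0063 = 0 + j22.36 Ω
Step 3 — Series combination: Z_total = R + L = 146 + j22.36 Ω = 147.7∠8.7° Ω.
Step 4 — Source phasor: V = 11.1∠-78.5° V = 2.213 - j10.88 V.
Step 5 — Current: I = V / Z = 0.003659 - j0.07506 A = 0.07515∠-87.2° A.
Step 6 — Complex power: S = V·I* = 0.8246 + j0.1263 VA.
Step 7 — Real power: P = Re(S) = 0.8246 W.
Step 8 — Reactive power: Q = Im(S) = 0.1263 VAR.
Step 9 — Apparent power: |S| = 0.8342 VA.
Step 10 — Power factor: PF = P/|S| = 0.9885 (lagging).

(a) P = 0.8246 W  (b) Q = 0.1263 VAR  (c) S = 0.8342 VA  (d) PF = 0.9885 (lagging)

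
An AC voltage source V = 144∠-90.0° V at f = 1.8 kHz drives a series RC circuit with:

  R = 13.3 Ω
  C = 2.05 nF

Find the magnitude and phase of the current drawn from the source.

Step 1 — Angular frequency: ω = 2π·f = 2π·1800 = 1.131e+04 rad/s.
Step 2 — Component impedances:
  R: Z = R = 13.3 Ω
  C: Z = 1/(jωC) = -j/(ω·C) = 0 - j4.313e+04 Ω
Step 3 — Series combination: Z_total = R + C = 13.3 - j4.313e+04 Ω = 4.313e+04∠-90.0° Ω.
Step 4 — Source phasor: V = 144∠-90.0° V = 0 - j144 V.
Step 5 — Ohm's law: I = V / Z_total = (0 - j144) / (13.3 - j4.313e+04) = 0.003339 - j1.03e-06 A.
Step 6 — Convert to polar: |I| = 0.003339 A, ∠I = -0.0°.

I = 0.003339∠-0.0° A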